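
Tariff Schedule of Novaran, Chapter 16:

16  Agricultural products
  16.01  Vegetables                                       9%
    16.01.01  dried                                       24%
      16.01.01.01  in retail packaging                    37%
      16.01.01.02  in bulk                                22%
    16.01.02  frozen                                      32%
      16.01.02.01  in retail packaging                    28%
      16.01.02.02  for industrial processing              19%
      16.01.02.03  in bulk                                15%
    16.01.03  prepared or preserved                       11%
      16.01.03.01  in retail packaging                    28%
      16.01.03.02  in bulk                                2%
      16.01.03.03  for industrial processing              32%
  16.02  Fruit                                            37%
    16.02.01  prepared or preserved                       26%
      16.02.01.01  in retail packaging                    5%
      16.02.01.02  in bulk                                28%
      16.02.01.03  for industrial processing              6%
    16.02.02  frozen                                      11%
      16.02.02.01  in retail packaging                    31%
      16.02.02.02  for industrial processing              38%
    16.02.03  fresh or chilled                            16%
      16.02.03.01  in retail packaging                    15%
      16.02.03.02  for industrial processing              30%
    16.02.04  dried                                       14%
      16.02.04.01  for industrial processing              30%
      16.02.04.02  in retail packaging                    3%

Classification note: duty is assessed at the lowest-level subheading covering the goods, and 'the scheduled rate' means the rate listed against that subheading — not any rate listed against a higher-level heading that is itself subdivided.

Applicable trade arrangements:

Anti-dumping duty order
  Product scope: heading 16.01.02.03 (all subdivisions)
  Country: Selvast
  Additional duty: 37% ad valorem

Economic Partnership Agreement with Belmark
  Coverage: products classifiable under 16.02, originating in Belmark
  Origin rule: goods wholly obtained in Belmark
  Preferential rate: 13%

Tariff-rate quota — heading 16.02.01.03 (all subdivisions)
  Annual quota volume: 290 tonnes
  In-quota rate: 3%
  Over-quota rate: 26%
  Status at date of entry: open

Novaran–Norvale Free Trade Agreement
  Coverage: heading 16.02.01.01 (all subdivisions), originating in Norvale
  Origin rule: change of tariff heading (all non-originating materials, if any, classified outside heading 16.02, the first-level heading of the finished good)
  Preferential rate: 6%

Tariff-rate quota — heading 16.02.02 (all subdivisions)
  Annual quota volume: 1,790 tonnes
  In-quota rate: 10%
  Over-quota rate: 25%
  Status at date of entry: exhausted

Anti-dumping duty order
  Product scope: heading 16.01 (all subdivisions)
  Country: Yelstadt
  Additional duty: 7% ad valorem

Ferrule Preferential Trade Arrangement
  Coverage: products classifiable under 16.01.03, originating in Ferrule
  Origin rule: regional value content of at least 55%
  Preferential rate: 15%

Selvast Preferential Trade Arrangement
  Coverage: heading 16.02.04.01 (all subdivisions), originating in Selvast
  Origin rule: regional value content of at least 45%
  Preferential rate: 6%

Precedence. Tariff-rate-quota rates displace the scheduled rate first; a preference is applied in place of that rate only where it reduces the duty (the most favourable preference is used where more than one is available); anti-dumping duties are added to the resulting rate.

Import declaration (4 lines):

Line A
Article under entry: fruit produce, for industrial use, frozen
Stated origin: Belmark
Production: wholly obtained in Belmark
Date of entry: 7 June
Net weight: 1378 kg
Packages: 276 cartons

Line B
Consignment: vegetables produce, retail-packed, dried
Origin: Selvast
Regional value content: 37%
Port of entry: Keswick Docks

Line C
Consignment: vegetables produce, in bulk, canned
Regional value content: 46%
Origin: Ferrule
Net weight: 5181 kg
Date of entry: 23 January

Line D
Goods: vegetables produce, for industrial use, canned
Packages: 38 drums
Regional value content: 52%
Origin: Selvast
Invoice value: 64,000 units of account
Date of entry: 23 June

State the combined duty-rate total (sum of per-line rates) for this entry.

84%

Line A: fruit → 16.02; frozen → 16.02.02; for industrial use → 16.02.02.02. Scheduled 38%. quota on 16.02.02 exhausted → over-quota 25%; Belmark agreement on 16.02: wholly obtained → 13% available; preferential 13%. → 13%.
Line B: vegetables → 16.01; dried → 16.01.01; retail-packed → 16.01.01.01. Scheduled 37%. Selvast agreement on 16.02.04.01: 16.01.01.01 not covered. → 37%.
Line C: vegetables → 16.01; canned → 16.01.03; in bulk → 16.01.03.02. Scheduled 2%. Ferrule agreement on 16.01.03: RVC < 55%. → 2%.
Line D: vegetables → 16.01; canned → 16.01.03; for industrial use → 16.01.03.03. Scheduled 32%. Selvast agreement on 16.02.04.01: 16.01.03.03 not covered. → 32%.
Sum: 13% + 37% + 2% + 32% = 84%.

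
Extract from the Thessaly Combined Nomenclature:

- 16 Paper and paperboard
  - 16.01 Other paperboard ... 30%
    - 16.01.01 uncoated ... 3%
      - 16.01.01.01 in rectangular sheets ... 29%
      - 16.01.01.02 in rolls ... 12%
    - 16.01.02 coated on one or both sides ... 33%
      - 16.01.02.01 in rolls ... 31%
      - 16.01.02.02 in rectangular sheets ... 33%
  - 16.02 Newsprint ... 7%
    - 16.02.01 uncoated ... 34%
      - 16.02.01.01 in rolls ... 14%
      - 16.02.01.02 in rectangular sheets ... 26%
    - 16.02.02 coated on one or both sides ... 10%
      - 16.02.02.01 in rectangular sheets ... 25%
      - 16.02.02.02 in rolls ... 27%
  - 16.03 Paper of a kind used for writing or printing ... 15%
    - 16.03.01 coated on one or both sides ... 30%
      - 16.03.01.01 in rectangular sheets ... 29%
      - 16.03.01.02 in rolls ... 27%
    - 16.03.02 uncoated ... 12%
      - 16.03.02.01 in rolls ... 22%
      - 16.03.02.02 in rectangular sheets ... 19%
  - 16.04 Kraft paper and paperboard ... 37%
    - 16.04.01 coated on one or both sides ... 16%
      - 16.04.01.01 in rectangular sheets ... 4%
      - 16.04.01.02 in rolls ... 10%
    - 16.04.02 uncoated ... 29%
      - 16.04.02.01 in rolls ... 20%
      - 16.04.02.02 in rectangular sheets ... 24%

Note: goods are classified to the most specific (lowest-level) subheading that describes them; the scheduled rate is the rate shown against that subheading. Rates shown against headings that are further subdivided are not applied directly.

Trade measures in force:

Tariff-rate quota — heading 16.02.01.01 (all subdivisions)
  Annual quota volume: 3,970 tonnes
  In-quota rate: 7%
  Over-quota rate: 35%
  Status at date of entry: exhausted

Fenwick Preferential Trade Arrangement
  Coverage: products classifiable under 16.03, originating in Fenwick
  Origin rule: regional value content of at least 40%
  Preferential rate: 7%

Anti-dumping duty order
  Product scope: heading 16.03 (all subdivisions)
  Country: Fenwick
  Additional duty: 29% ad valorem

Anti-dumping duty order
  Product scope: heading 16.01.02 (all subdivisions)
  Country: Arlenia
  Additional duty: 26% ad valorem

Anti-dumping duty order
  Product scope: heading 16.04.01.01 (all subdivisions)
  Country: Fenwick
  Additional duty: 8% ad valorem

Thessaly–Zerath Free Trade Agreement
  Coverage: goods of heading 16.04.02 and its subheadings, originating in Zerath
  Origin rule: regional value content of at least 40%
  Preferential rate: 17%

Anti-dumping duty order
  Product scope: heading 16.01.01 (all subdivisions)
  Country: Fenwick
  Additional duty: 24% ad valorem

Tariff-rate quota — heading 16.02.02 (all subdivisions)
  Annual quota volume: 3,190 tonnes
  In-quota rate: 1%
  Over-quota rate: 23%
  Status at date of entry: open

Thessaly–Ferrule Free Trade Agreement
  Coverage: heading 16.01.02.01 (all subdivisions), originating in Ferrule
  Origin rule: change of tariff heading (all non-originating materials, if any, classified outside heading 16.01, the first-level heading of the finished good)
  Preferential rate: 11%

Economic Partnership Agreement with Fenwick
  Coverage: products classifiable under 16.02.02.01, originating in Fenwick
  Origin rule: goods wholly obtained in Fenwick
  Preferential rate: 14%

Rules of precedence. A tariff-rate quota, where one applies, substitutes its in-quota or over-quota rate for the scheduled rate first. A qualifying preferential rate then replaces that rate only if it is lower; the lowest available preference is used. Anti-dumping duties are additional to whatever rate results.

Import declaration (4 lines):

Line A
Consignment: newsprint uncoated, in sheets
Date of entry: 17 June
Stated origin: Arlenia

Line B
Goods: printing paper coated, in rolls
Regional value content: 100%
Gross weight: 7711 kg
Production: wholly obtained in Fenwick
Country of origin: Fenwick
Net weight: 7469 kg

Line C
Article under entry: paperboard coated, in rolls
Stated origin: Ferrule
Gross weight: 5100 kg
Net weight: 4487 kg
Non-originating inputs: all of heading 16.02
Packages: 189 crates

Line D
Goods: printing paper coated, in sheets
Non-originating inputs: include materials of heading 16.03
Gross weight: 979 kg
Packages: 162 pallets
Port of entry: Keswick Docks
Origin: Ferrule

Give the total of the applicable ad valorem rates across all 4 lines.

102%

Line A: newsprint → 16.02; uncoated → 16.02.01; in sheets → 16.02.01.02. Scheduled 26%. No special measure applies. → 26%.
Line B: printing paper → 16.03; coated → 16.03.01; in rolls → 16.03.01.02. Scheduled 27%. Fenwick agreement on 16.03: RVC ≥ 40% → 7% available; Fenwick agreement on 16.02.02.01: 16.03.01.02 not covered; preferential 7%; anti-dumping (Fenwick, 16.03): +29%; total 7% + 29% = 36%. → 36%.
Line C: paperboard → 16.01; coated → 16.01.02; in rolls → 16.01.02.01. Scheduled 31%. Ferrule agreement on 16.01.02.01: CTH met → 11% available; preferential 11%. → 11%.
Line D: printing paper → 16.03; coated → 16.03.01; in sheets → 16.03.01.01. Scheduled 29%. Ferrule agreement on 16.01.02.01: 16.03.01.01 not covered. → 29%.
Sum: 26% + 36% + 11% + 29% = 102%.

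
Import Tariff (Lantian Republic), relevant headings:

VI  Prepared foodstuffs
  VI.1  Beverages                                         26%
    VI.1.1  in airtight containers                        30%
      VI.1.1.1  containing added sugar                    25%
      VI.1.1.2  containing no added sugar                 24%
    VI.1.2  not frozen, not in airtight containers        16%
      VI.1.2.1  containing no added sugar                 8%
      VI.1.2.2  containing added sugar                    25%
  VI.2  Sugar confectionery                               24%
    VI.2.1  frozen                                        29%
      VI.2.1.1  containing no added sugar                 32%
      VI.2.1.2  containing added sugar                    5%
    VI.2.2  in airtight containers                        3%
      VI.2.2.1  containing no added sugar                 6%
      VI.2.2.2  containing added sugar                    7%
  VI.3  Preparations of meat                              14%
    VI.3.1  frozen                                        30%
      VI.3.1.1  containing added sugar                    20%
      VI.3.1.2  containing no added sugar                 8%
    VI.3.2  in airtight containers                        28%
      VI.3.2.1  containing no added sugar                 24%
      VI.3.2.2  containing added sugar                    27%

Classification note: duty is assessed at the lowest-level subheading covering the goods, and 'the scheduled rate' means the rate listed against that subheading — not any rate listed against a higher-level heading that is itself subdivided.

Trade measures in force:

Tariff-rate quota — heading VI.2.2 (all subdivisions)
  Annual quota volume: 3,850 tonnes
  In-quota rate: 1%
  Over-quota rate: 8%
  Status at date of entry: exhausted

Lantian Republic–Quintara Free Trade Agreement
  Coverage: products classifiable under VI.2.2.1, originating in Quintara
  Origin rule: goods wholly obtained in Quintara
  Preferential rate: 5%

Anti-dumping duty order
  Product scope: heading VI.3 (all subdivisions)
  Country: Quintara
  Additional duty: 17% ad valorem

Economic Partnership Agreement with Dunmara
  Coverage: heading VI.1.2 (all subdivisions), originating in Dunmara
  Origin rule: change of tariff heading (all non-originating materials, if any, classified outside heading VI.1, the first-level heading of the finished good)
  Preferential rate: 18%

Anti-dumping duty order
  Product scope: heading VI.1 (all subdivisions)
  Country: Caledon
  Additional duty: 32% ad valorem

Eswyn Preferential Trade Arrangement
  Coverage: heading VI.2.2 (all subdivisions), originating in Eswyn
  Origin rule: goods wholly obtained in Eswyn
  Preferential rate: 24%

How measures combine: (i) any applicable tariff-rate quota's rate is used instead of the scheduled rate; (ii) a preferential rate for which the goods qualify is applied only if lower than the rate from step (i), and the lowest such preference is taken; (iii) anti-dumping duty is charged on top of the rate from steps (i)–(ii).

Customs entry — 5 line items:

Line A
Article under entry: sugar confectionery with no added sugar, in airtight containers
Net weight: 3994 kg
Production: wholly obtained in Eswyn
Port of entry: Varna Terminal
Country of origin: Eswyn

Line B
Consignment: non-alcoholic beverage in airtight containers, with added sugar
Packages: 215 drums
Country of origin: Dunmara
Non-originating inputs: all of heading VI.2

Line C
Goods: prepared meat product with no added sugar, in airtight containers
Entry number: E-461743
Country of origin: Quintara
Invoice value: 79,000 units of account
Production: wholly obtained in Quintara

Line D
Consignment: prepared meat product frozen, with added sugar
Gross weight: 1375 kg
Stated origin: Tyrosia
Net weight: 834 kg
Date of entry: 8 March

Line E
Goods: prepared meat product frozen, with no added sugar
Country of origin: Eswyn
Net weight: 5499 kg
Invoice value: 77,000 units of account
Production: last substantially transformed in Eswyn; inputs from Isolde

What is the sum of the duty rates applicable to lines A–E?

Line A: sugar confectionery → VI.2; in airtight containers → VI.2.2; with no added sugar → VI.2.2.1. Scheduled 6%. quota on VI.2.2 exhausted → over-quota 8%; Eswyn agreement on VI.2.2: wholly obtained → 24% available; preference 24% not lower than 8% → no reduction. → 8%.
Line B: non-alcoholic beverage → VI.1; in airtight containers → VI.1.1; with added sugar → VI.1.1.1. Scheduled 25%. Dunmara agreement on VI.1.2: VI.1.1.1 not covered. → 25%.
Line C: prepared meat product → VI.3; in airtight containers → VI.3.2; with no added sugar → VI.3.2.1. Scheduled 24%. Quintara agreement on VI.2.2.1: VI.3.2.1 not covered; anti-dumping (Quintara, VI.3): +17%; total 24% + 17% = 41%. → 41%.
Line D: prepared meat product → VI.3; frozen → VI.3.1; with added sugar → VI.3.1.1. Scheduled 20%. No special measure applies. → 20%.
Line E: prepared meat product → VI.3; frozen → VI.3.1; with no added sugar → VI.3.1.2. Scheduled 8%. Eswyn agreement on VI.2.2: VI.3.1.2 not covered. → 8%.
Sum: 8% + 25% + 41% + 20% + 8% = 102%.

102%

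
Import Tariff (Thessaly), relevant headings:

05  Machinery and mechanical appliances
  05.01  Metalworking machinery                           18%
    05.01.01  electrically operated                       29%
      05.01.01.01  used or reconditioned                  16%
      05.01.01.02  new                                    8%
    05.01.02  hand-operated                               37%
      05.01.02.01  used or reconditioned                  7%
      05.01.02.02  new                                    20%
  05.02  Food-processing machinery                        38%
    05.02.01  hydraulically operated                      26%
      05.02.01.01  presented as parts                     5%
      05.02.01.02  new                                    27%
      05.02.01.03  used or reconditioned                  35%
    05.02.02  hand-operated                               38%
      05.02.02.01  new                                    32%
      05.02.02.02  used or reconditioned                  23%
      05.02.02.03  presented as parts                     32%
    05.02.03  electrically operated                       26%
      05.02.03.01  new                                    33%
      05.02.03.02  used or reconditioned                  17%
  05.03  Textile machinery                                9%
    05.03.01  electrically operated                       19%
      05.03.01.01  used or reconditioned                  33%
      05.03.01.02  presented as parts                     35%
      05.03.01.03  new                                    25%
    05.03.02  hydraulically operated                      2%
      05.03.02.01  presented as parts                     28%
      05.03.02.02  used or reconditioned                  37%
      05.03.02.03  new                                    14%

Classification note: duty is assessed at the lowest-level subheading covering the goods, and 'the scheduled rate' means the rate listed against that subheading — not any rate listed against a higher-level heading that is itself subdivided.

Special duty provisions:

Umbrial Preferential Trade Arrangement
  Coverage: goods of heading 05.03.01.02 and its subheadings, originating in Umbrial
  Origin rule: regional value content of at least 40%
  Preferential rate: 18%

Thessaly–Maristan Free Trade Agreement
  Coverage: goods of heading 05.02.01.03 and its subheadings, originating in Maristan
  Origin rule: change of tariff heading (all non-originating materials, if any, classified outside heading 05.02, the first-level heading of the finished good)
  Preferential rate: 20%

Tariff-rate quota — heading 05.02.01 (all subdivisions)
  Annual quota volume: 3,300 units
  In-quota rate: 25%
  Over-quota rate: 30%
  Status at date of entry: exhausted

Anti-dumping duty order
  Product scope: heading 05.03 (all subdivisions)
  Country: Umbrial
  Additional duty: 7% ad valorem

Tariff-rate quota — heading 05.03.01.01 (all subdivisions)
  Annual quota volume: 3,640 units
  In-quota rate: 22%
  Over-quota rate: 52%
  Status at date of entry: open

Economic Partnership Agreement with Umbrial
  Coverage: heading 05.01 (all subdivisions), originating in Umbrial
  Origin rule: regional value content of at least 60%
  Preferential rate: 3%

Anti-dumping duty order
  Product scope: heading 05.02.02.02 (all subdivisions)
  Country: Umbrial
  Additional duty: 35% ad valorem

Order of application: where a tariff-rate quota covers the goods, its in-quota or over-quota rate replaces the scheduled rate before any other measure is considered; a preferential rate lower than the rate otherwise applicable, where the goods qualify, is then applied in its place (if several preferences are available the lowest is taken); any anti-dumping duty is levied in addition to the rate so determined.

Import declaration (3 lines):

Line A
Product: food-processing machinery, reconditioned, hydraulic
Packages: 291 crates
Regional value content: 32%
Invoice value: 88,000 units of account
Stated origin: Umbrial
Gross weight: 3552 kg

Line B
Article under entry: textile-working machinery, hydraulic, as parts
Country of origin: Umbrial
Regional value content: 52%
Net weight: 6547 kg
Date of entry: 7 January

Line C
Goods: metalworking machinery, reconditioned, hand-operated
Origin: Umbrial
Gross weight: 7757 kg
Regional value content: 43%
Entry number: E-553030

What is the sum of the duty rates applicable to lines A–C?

Line A: food-processing → 05.02; hydraulic → 05.02.01; reconditioned → 05.02.01.03. Scheduled 35%. quota on 05.02.01 exhausted → over-quota 30%; Umbrial agreement on 05.03.01.02: 05.02.01.03 not covered; Umbrial agreement on 05.01: 05.02.01.03 not covered. → 30%.
Line B: textile-working → 05.03; hydraulic → 05.03.02; as parts → 05.03.02.01. Scheduled 28%. Umbrial agreement on 05.03.01.02: 05.03.02.01 not covered; Umbrial agreement on 05.01: 05.03.02.01 not covered; anti-dumping (Umbrial, 05.03): +7%; total 28% + 7% = 35%. → 35%.
Line C: metalworking → 05.01; hand-operated → 05.01.02; reconditioned → 05.01.02.01. Scheduled 7%. Umbrial agreement on 05.03.01.02: 05.01.02.01 not covered; Umbrial agreement on 05.01: RVC < 60%. → 7%.
Sum: 30% + 35% + 7% = 72%.

72%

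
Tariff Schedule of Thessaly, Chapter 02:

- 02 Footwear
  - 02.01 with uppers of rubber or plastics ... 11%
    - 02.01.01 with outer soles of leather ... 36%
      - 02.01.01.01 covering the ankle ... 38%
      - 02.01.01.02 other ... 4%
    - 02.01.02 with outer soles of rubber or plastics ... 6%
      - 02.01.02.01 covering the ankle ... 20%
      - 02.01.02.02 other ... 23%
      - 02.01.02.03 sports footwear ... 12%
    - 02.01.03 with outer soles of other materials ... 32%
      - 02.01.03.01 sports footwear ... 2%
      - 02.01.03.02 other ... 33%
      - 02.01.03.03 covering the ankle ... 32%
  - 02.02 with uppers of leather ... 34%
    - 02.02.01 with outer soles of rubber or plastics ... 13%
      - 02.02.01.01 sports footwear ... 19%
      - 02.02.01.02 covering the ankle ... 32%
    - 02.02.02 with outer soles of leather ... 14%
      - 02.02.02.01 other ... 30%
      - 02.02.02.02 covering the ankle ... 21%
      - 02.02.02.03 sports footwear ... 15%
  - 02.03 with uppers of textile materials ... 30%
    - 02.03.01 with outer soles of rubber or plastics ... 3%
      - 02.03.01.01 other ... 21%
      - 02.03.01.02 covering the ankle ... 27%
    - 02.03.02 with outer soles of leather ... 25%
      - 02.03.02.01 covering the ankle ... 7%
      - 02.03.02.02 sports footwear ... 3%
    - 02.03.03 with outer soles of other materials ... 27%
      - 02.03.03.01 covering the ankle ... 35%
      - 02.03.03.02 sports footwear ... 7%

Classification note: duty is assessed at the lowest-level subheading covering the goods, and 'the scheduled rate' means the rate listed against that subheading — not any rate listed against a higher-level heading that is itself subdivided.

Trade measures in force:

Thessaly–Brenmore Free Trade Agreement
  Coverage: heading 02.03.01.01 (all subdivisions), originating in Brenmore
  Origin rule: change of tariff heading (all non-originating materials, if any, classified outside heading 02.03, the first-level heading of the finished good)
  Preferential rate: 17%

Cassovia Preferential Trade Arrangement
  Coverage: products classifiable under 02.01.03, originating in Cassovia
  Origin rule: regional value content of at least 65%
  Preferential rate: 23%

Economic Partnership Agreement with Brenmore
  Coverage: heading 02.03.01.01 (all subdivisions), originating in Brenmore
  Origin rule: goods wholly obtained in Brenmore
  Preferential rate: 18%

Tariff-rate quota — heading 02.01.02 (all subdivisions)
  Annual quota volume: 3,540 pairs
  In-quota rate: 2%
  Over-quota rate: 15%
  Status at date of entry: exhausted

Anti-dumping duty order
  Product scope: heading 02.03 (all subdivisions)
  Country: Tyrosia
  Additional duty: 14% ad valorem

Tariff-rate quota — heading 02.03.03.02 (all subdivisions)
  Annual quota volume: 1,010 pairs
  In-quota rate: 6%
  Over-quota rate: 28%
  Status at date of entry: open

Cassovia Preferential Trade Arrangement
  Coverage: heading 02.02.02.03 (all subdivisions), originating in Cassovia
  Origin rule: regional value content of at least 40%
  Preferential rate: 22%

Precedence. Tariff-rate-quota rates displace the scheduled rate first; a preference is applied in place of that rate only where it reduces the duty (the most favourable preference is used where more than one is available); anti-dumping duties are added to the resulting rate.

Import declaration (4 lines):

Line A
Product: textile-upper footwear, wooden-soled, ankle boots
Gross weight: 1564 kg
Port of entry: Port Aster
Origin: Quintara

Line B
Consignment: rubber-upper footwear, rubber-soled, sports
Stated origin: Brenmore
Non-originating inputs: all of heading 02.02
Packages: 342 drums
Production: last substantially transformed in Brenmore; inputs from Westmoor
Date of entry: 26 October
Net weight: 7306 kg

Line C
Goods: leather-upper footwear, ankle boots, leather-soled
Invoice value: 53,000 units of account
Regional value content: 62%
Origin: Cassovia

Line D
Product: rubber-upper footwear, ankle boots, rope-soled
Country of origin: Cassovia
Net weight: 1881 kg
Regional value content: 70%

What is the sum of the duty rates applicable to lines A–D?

94%

Line A: textile-upper → 02.03; wooden-soled → 02.03.03; ankle boots → 02.03.03.01. Scheduled 35%. No special measure applies. → 35%.
Line B: rubber-upper → 02.01; rubber-soled → 02.01.02; sports → 02.01.02.03. Scheduled 12%. quota on 02.01.02 exhausted → over-quota 15%; Brenmore agreement on 02.03.01.01: 02.01.02.03 not covered; Brenmore agreement on 02.03.01.01: 02.01.02.03 not covered. → 15%.
Line C: leather-upper → 02.02; leather-soled → 02.02.02; ankle boots → 02.02.02.02. Scheduled 21%. Cassovia agreement on 02.01.03: 02.02.02.02 not covered; Cassovia agreement on 02.02.02.03: 02.02.02.02 not covered. → 21%.
Line D: rubber-upper → 02.01; rope-soled → 02.01.03; ankle boots → 02.01.03.03. Scheduled 32%. Cassovia agreement on 02.01.03: RVC ≥ 65% → 23% available; Cassovia agreement on 02.02.02.03: 02.01.03.03 not covered; preferential 23%. → 23%.
Sum: 35% + 15% + 21% + 23% = 94%.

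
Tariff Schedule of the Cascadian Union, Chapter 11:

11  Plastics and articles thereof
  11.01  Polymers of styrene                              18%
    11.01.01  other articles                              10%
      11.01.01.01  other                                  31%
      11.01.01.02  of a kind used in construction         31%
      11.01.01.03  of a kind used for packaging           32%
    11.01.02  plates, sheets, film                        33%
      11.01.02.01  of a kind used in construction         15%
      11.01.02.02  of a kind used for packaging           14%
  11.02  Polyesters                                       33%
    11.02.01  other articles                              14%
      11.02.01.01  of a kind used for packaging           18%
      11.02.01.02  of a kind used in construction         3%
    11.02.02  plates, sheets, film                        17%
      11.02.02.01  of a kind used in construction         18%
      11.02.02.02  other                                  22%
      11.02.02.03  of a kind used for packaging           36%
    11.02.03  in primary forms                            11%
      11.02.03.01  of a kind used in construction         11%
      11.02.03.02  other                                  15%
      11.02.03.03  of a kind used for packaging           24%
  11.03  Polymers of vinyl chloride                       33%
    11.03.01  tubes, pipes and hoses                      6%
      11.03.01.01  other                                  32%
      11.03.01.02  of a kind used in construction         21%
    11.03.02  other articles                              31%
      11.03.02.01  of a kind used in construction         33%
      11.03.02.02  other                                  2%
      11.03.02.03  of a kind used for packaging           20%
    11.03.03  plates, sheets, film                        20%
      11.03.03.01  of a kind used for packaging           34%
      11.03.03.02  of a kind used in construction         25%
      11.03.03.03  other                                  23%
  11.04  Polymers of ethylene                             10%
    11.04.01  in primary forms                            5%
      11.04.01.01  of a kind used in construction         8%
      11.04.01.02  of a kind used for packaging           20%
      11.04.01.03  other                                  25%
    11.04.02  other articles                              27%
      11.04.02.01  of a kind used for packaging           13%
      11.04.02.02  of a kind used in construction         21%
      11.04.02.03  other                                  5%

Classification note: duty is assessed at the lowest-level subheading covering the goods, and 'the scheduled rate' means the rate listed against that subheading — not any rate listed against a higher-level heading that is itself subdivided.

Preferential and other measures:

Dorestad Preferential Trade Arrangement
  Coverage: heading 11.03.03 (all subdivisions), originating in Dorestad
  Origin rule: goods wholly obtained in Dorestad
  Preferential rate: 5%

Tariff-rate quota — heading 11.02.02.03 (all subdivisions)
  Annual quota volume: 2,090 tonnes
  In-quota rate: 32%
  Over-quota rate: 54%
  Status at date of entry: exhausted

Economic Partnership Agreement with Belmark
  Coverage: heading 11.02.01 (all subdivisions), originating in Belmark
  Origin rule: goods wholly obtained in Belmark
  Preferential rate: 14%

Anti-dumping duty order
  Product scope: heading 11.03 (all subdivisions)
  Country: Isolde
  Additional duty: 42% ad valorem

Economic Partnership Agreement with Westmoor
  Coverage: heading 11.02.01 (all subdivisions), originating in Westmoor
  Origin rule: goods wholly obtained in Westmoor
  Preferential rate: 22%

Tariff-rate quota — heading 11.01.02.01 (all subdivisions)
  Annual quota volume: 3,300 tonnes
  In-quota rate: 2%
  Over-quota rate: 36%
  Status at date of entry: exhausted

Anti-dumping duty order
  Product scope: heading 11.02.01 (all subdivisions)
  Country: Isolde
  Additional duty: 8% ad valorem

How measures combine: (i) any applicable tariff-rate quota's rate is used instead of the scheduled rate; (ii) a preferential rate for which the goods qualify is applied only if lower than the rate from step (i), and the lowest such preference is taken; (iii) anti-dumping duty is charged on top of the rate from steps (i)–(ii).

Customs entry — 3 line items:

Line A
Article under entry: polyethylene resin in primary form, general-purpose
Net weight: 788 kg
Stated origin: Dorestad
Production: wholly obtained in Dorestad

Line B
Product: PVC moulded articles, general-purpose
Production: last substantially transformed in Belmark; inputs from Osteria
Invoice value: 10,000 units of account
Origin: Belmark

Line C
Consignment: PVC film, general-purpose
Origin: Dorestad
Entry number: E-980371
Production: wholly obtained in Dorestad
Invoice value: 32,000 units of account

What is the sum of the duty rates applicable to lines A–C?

Line A: polyethylene → 11.04; resin in primary form → 11.04.01; general-purpose → 11.04.01.03. Scheduled 25%. Dorestad agreement on 11.03.03: 11.04.01.03 not covered. → 25%.
Line B: PVC → 11.03; moulded articles → 11.03.02; general-purpose → 11.03.02.02. Scheduled 2%. Belmark agreement on 11.02.01: 11.03.02.02 not covered. → 2%.
Line C: PVC → 11.03; film → 11.03.03; general-purpose → 11.03.03.03. Scheduled 23%. Dorestad agreement on 11.03.03: wholly obtained → 5% available; preferential 5%. → 5%.
Sum: 25% + 2% + 5% = 32%.

32%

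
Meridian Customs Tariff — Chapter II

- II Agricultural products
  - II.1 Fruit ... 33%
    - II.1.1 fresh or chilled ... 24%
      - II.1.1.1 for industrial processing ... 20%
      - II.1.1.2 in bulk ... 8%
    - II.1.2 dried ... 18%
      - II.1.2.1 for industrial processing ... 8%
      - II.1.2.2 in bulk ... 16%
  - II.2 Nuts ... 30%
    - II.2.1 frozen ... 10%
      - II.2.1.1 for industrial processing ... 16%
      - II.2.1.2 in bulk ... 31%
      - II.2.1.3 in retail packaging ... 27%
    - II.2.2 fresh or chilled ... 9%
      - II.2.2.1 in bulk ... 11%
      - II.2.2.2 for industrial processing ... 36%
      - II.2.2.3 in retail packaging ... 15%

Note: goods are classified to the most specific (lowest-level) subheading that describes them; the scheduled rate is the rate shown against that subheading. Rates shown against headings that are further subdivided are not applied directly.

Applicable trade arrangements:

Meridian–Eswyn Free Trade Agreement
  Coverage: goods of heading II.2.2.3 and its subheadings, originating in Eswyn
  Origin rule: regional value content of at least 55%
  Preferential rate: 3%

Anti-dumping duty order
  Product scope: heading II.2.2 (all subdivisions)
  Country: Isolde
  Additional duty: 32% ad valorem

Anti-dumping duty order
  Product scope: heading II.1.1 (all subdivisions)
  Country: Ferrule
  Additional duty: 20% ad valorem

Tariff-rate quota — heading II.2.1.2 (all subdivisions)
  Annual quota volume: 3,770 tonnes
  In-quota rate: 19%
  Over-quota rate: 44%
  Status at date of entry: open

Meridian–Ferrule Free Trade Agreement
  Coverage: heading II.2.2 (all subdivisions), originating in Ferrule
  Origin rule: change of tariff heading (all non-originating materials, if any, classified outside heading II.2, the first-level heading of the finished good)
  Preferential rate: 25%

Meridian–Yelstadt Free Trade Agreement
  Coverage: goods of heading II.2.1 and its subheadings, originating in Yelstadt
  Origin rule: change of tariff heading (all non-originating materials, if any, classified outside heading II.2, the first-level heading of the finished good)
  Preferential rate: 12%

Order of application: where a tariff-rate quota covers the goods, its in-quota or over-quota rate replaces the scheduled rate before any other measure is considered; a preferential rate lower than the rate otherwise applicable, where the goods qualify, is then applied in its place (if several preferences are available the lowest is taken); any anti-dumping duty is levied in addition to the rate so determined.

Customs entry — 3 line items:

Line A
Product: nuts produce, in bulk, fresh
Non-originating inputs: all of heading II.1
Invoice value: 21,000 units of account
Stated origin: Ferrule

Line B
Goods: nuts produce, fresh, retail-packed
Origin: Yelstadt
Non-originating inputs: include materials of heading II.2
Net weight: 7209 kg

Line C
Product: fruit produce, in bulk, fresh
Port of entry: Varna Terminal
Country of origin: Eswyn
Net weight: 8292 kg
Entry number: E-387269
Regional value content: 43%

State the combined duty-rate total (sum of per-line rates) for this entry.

Line A: nuts → II.2; fresh → II.2.2; in bulk → II.2.2.1. Scheduled 11%. Ferrule agreement on II.2.2: CTH met → 25% available; preference 25% not lower than 11% → no reduction. → 11%.
Line B: nuts → II.2; fresh → II.2.2; retail-packed → II.2.2.3. Scheduled 15%. Yelstadt agreement on II.2.1: II.2.2.3 not covered. → 15%.
Line C: fruit → II.1; fresh → II.1.1; in bulk → II.1.1.2. Scheduled 8%. Eswyn agreement on II.2.2.3: II.1.1.2 not covered. → 8%.
Sum: 11% + 15% + 8% = 34%.

34%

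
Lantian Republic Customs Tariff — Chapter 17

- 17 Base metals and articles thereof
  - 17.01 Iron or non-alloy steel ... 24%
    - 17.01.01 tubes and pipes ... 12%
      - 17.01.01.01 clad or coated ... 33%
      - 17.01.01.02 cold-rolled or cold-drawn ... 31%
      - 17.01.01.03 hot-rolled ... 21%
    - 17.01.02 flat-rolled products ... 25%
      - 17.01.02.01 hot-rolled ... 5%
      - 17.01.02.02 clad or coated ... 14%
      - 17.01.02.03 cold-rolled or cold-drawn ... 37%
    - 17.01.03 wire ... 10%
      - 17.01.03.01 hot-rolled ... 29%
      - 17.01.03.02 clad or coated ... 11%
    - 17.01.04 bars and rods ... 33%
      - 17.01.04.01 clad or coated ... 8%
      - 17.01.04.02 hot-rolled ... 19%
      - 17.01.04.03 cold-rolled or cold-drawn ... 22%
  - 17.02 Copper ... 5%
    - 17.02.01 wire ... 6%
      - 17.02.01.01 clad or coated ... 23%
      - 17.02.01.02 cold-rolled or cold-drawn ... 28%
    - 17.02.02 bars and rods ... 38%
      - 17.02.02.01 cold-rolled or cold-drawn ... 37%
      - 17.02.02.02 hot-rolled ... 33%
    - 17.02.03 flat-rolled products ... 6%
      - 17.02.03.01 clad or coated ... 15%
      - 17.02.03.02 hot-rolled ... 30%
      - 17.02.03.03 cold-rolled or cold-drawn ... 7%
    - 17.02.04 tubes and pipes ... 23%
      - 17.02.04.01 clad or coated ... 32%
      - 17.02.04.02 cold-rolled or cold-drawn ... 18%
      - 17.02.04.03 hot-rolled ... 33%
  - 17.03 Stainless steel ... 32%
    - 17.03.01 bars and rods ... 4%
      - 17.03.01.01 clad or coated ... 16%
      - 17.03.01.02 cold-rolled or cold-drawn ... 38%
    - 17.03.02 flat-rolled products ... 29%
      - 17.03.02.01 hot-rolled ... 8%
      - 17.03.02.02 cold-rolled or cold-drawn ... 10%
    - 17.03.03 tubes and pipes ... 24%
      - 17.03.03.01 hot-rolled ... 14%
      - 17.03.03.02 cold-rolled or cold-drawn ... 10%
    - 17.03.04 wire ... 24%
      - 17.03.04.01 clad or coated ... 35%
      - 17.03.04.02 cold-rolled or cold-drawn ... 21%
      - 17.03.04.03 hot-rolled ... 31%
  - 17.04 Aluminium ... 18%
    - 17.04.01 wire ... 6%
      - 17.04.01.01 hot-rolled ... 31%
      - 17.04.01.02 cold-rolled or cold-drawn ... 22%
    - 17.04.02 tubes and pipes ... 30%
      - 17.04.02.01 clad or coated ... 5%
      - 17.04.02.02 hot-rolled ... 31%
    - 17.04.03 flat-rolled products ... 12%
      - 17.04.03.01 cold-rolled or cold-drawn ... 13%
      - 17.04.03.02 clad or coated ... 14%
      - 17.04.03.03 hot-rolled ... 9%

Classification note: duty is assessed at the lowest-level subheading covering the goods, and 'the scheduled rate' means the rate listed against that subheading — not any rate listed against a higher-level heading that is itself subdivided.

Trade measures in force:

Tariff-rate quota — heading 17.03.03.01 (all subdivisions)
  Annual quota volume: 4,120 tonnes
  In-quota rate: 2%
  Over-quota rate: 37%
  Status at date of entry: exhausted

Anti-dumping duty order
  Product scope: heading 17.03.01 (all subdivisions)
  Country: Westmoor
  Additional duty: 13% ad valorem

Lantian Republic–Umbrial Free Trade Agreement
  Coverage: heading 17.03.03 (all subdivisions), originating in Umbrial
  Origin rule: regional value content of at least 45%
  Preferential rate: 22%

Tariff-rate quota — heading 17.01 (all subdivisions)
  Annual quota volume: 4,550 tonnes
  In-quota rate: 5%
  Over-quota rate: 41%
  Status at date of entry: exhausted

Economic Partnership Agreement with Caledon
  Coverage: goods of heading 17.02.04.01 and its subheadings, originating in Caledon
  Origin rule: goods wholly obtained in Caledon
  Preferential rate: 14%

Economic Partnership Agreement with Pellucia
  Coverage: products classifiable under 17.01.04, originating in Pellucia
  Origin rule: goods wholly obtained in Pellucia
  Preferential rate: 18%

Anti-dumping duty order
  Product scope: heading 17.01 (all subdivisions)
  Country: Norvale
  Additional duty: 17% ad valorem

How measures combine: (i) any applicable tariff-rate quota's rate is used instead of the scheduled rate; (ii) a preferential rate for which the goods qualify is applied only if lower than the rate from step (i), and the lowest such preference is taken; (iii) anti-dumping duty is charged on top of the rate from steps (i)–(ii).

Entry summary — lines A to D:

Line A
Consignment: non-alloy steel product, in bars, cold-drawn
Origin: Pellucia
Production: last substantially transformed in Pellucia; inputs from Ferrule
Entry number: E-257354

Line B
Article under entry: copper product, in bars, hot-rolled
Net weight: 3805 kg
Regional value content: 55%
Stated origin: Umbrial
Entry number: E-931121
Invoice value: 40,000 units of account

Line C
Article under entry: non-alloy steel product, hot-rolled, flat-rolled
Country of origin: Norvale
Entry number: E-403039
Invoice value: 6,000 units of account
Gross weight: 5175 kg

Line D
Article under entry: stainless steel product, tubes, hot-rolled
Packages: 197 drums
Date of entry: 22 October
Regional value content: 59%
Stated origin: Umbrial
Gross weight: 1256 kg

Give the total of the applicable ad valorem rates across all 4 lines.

154%

Line A: non-alloy steel → 17.01; in bars → 17.01.04; cold-drawn → 17.01.04.03. Scheduled 22%. quota on 17.01 exhausted → over-quota 41%; Pellucia agreement on 17.01.04: not wholly obtained. → 41%.
Line B: copper → 17.02; in bars → 17.02.02; hot-rolled → 17.02.02.02. Scheduled 33%. Umbrial agreement on 17.03.03: 17.02.02.02 not covered. → 33%.
Line C: non-alloy steel → 17.01; flat-rolled → 17.01.02; hot-rolled → 17.01.02.01. Scheduled 5%. quota on 17.01 exhausted → over-quota 41%; anti-dumping (Norvale, 17.01): +17%; total 41% + 17% = 58%. → 58%.
Line D: stainless steel → 17.03; tubes → 17.03.03; hot-rolled → 17.03.03.01. Scheduled 14%. quota on 17.03.03.01 exhausted → over-quota 37%; Umbrial agreement on 17.03.03: RVC ≥ 45% → 22% available; preferential 22%. → 22%.
Sum: 41% + 33% + 58% + 22% = 154%.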